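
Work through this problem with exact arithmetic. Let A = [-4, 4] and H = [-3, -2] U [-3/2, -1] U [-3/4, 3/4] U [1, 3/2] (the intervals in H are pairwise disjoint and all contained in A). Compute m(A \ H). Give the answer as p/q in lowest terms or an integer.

The ambient interval has length m(A) = 4 - (-4) = 8.
Since the holes are disjoint and sit inside A, by finite additivity
  m(H) = sum_i (b_i - a_i), and m(A \ H) = m(A) - m(H).
Computing the hole measures:
  m(H_1) = -2 - (-3) = 1.
  m(H_2) = -1 - (-3/2) = 1/2.
  m(H_3) = 3/4 - (-3/4) = 3/2.
  m(H_4) = 3/2 - 1 = 1/2.
Summed: m(H) = 1 + 1/2 + 3/2 + 1/2 = 7/2.
So m(A \ H) = 8 - 7/2 = 9/2.

9/2


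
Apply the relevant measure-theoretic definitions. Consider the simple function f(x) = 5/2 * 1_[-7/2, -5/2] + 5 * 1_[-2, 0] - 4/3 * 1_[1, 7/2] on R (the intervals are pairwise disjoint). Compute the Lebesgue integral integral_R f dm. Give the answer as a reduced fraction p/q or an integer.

For a simple function f = sum_i c_i * 1_{A_i} with disjoint A_i,
  integral f dm = sum_i c_i * m(A_i).
Lengths of the A_i:
  m(A_1) = -5/2 - (-7/2) = 1.
  m(A_2) = 0 - (-2) = 2.
  m(A_3) = 7/2 - 1 = 5/2.
Contributions c_i * m(A_i):
  (5/2) * (1) = 5/2.
  (5) * (2) = 10.
  (-4/3) * (5/2) = -10/3.
Total: 5/2 + 10 - 10/3 = 55/6.

55/6


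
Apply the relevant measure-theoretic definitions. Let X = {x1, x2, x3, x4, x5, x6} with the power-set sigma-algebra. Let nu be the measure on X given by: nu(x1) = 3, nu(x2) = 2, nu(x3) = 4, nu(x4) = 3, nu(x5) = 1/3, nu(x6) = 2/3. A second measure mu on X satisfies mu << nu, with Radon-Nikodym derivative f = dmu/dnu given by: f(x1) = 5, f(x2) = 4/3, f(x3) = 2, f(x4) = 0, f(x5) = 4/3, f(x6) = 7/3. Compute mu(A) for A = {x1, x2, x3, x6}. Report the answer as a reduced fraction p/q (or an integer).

By the defining property of the Radon-Nikodym derivative, for every measurable set A,
  mu(A) = integral_A f dnu.
Since nu is a discrete measure concentrated on the atoms of X, the integral over A reduces to the sum
  mu(A) = sum_{x in A} f(x) * nu({x}).
Computing each term:
  x1: f(x1) * nu(x1) = 5 * 3 = 15.
  x2: f(x2) * nu(x2) = 4/3 * 2 = 8/3.
  x3: f(x3) * nu(x3) = 2 * 4 = 8.
  x6: f(x6) * nu(x6) = 7/3 * 2/3 = 14/9.
Summing: mu(A) = 15 + 8/3 + 8 + 14/9 = 245/9.

245/9


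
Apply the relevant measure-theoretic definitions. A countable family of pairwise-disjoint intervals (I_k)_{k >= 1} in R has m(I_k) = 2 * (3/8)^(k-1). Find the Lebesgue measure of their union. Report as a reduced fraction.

By countable additivity of the Lebesgue measure on pairwise disjoint measurable sets,
  m(union_{k >= 1} I_k) = sum_{k >= 1} m(I_k) = sum_{k >= 1} a * r^(k-1),
  with a = 2 and r = 3/8.
Since 0 < r = 3/8 < 1, the geometric series converges:
  sum_{k >= 1} a * r^(k-1) = a / (1 - r).
  = 2 / (1 - 3/8)
  = 2 / (5/8)
  = 16/5.

16/5


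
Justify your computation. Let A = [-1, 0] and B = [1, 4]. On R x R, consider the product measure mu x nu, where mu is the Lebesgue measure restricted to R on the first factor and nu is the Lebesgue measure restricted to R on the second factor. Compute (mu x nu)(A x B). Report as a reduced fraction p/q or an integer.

For a measurable rectangle A x B, the product measure satisfies
  (mu x nu)(A x B) = mu(A) * nu(B).
  mu(A) = 1.
  nu(B) = 3.
  (mu x nu)(A x B) = 1 * 3 = 3.

3


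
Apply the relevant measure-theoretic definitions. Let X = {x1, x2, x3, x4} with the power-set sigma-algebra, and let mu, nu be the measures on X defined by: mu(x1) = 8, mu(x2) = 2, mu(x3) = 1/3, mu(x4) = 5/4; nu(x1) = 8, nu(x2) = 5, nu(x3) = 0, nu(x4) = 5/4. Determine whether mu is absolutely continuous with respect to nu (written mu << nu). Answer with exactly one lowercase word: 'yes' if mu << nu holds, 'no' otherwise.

mu << nu means: every nu-null measurable set is also mu-null; equivalently, for every atom x, if nu({x}) = 0 then mu({x}) = 0.
Checking each atom:
  x1: nu = 8 > 0 -> no constraint.
  x2: nu = 5 > 0 -> no constraint.
  x3: nu = 0, mu = 1/3 > 0 -> violates mu << nu.
  x4: nu = 5/4 > 0 -> no constraint.
The atom(s) x3 violate the condition (nu = 0 but mu > 0). Therefore mu is NOT absolutely continuous w.r.t. nu.

no


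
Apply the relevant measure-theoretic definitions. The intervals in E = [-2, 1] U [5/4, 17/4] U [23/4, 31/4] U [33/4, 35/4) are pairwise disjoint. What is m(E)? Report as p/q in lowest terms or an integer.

For pairwise disjoint intervals, m(union_i I_i) = sum_i m(I_i),
and m is invariant under swapping open/closed endpoints (single points have measure 0).
So m(E) = sum_i (b_i - a_i).
  I_1 has length 1 - (-2) = 3.
  I_2 has length 17/4 - 5/4 = 3.
  I_3 has length 31/4 - 23/4 = 2.
  I_4 has length 35/4 - 33/4 = 1/2.
Summing:
  m(E) = 3 + 3 + 2 + 1/2 = 17/2.

17/2


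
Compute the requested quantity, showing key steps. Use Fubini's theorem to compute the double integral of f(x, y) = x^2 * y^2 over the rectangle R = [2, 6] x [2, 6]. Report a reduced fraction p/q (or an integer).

f(x, y) is a tensor product of a function of x and a function of y, and both factors are bounded continuous (hence Lebesgue integrable) on the rectangle, so Fubini's theorem applies:
  integral_R f d(m x m) = (integral_a1^b1 x^2 dx) * (integral_a2^b2 y^2 dy).
Inner integral in x: integral_{2}^{6} x^2 dx = (6^3 - 2^3)/3
  = 208/3.
Inner integral in y: integral_{2}^{6} y^2 dy = (6^3 - 2^3)/3
  = 208/3.
Product: (208/3) * (208/3) = 43264/9.

43264/9


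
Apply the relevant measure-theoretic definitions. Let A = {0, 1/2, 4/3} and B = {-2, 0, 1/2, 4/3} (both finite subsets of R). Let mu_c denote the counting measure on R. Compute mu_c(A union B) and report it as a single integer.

Counting measure on a finite set equals cardinality. By inclusion-exclusion, |A union B| = |A| + |B| - |A cap B|.
|A| = 3, |B| = 4, |A cap B| = 3.
So mu_c(A union B) = 3 + 4 - 3 = 4.

4


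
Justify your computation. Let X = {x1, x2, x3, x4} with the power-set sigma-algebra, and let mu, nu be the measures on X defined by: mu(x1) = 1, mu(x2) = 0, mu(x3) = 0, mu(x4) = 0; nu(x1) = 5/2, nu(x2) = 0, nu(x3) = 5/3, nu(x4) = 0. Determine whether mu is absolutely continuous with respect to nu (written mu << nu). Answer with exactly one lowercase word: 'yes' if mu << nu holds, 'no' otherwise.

mu << nu means: every nu-null measurable set is also mu-null; equivalently, for every atom x, if nu({x}) = 0 then mu({x}) = 0.
Checking each atom:
  x1: nu = 5/2 > 0 -> no constraint.
  x2: nu = 0, mu = 0 -> consistent with mu << nu.
  x3: nu = 5/3 > 0 -> no constraint.
  x4: nu = 0, mu = 0 -> consistent with mu << nu.
No atom violates the condition. Therefore mu << nu.

yes


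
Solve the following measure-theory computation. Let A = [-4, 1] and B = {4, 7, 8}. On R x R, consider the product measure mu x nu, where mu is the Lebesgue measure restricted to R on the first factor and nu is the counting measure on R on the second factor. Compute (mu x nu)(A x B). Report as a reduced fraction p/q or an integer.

For a measurable rectangle A x B, the product measure satisfies
  (mu x nu)(A x B) = mu(A) * nu(B).
  mu(A) = 5.
  nu(B) = 3.
  (mu x nu)(A x B) = 5 * 3 = 15.

15


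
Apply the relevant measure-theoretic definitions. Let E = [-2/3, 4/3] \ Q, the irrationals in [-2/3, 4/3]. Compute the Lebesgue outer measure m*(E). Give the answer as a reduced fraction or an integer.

The interval I = [-2/3, 4/3] has m(I) = 4/3 - (-2/3) = 2 (endpoints are measure-zero, so open/closed/half-open agree). Write I = (I cap Q) u (I \ Q). The rationals in I are countable, so m*(I cap Q) = 0 (cover each rational by intervals whose total length is arbitrarily small). By countable subadditivity m*(I) <= m*(I cap Q) + m*(I \ Q), hence m*(I \ Q) >= m(I) = 2. The reverse inequality m*(I \ Q) <= m*(I) = 2 is trivial since (I \ Q) is a subset of I. Therefore m*(I \ Q) = 2.

2


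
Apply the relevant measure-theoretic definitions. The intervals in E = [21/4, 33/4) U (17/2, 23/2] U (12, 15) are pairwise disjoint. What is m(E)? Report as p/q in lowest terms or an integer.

For pairwise disjoint intervals, m(union_i I_i) = sum_i m(I_i),
and m is invariant under swapping open/closed endpoints (single points have measure 0).
So m(E) = sum_i (b_i - a_i).
  I_1 has length 33/4 - 21/4 = 3.
  I_2 has length 23/2 - 17/2 = 3.
  I_3 has length 15 - 12 = 3.
Summing:
  m(E) = 3 + 3 + 3 = 9.

9


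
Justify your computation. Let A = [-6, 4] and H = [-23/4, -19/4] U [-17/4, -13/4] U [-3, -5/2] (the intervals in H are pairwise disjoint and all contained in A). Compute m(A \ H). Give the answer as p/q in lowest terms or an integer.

The ambient interval has length m(A) = 4 - (-6) = 10.
Since the holes are disjoint and sit inside A, by finite additivity
  m(H) = sum_i (b_i - a_i), and m(A \ H) = m(A) - m(H).
Computing the hole measures:
  m(H_1) = -19/4 - (-23/4) = 1.
  m(H_2) = -13/4 - (-17/4) = 1.
  m(H_3) = -5/2 - (-3) = 1/2.
Summed: m(H) = 1 + 1 + 1/2 = 5/2.
So m(A \ H) = 10 - 5/2 = 15/2.

15/2


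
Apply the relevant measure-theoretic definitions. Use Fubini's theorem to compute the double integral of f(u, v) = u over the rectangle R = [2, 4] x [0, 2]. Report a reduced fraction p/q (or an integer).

f(u, v) is a tensor product of a function of u and a function of v, and both factors are bounded continuous (hence Lebesgue integrable) on the rectangle, so Fubini's theorem applies:
  integral_R f d(m x m) = (integral_a1^b1 u du) * (integral_a2^b2 1 dv).
Inner integral in u: integral_{2}^{4} u du = (4^2 - 2^2)/2
  = 6.
Inner integral in v: integral_{0}^{2} 1 dv = (2^1 - 0^1)/1
  = 2.
Product: (6) * (2) = 12.

12


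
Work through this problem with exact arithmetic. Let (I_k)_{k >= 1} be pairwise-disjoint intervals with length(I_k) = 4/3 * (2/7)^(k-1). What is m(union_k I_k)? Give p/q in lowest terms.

By countable additivity of the Lebesgue measure on pairwise disjoint measurable sets,
  m(union_{k >= 1} I_k) = sum_{k >= 1} m(I_k) = sum_{k >= 1} a * r^(k-1),
  with a = 4/3 and r = 2/7.
Since 0 < r = 2/7 < 1, the geometric series converges:
  sum_{k >= 1} a * r^(k-1) = a / (1 - r).
  = 4/3 / (1 - 2/7)
  = 4/3 / (5/7)
  = 28/15.

28/15


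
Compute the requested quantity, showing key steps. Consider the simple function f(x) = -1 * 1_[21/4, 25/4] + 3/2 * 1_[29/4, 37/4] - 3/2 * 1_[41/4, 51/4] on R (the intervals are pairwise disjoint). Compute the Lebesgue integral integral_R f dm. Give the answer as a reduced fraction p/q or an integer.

For a simple function f = sum_i c_i * 1_{A_i} with disjoint A_i,
  integral f dm = sum_i c_i * m(A_i).
Lengths of the A_i:
  m(A_1) = 25/4 - 21/4 = 1.
  m(A_2) = 37/4 - 29/4 = 2.
  m(A_3) = 51/4 - 41/4 = 5/2.
Contributions c_i * m(A_i):
  (-1) * (1) = -1.
  (3/2) * (2) = 3.
  (-3/2) * (5/2) = -15/4.
Total: -1 + 3 - 15/4 = -7/4.

-7/4


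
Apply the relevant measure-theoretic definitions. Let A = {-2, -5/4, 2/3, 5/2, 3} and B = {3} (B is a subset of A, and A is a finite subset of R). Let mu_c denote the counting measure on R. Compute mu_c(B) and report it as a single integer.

Counting measure assigns mu_c(E) = |E| (number of elements) when E is finite.
B has 1 element(s), so mu_c(B) = 1.

1


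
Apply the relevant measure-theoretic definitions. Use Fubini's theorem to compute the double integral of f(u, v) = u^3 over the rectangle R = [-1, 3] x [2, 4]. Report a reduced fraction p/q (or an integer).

f(u, v) is a tensor product of a function of u and a function of v, and both factors are bounded continuous (hence Lebesgue integrable) on the rectangle, so Fubini's theorem applies:
  integral_R f d(m x m) = (integral_a1^b1 u^3 du) * (integral_a2^b2 1 dv).
Inner integral in u: integral_{-1}^{3} u^3 du = (3^4 - (-1)^4)/4
  = 20.
Inner integral in v: integral_{2}^{4} 1 dv = (4^1 - 2^1)/1
  = 2.
Product: (20) * (2) = 40.

40


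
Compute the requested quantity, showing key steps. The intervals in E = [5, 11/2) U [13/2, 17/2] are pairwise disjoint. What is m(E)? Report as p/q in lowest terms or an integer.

For pairwise disjoint intervals, m(union_i I_i) = sum_i m(I_i),
and m is invariant under swapping open/closed endpoints (single points have measure 0).
So m(E) = sum_i (b_i - a_i).
  I_1 has length 11/2 - 5 = 1/2.
  I_2 has length 17/2 - 13/2 = 2.
Summing:
  m(E) = 1/2 + 2 = 5/2.

5/2


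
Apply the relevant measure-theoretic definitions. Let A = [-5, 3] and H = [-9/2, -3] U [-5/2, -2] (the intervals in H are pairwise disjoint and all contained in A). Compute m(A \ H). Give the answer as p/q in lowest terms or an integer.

The ambient interval has length m(A) = 3 - (-5) = 8.
Since the holes are disjoint and sit inside A, by finite additivity
  m(H) = sum_i (b_i - a_i), and m(A \ H) = m(A) - m(H).
Computing the hole measures:
  m(H_1) = -3 - (-9/2) = 3/2.
  m(H_2) = -2 - (-5/2) = 1/2.
Summed: m(H) = 3/2 + 1/2 = 2.
So m(A \ H) = 8 - 2 = 6.

6


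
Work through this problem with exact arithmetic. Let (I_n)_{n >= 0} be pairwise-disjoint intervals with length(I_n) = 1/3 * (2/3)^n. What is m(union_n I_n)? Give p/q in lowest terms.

By countable additivity of the Lebesgue measure on pairwise disjoint measurable sets,
  m(union_{n >= 0} I_n) = sum_{n >= 0} m(I_n) = sum_{n >= 0} a * r^n,
  with a = 1/3 and r = 2/3.
Since 0 < r = 2/3 < 1, the geometric series converges:
  sum_{n >= 0} a * r^n = a / (1 - r).
  = 1/3 / (1 - 2/3)
  = 1/3 / (1/3)
  = 1.

1


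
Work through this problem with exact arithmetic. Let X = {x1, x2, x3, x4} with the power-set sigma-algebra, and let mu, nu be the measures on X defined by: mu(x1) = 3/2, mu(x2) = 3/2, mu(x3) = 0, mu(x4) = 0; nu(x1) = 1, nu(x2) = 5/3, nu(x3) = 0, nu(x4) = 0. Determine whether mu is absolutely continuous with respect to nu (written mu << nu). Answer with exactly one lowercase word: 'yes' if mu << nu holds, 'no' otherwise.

mu << nu means: every nu-null measurable set is also mu-null; equivalently, for every atom x, if nu({x}) = 0 then mu({x}) = 0.
Checking each atom:
  x1: nu = 1 > 0 -> no constraint.
  x2: nu = 5/3 > 0 -> no constraint.
  x3: nu = 0, mu = 0 -> consistent with mu << nu.
  x4: nu = 0, mu = 0 -> consistent with mu << nu.
No atom violates the condition. Therefore mu << nu.

yes


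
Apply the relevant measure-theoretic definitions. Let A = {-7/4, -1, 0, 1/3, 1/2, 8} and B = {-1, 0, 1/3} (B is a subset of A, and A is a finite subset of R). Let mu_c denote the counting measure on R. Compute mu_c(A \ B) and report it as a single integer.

Counting measure assigns mu_c(E) = |E| (number of elements) when E is finite. For B subset A, A \ B is the set of elements of A not in B, so |A \ B| = |A| - |B|.
|A| = 6, |B| = 3, so mu_c(A \ B) = 6 - 3 = 3.

3


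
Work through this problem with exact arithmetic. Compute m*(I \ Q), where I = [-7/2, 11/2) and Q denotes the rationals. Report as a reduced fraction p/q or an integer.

The interval I = [-7/2, 11/2) has m(I) = 11/2 - (-7/2) = 9 (endpoints are measure-zero, so open/closed/half-open agree). Write I = (I cap Q) u (I \ Q). The rationals in I are countable, so m*(I cap Q) = 0 (cover each rational by intervals whose total length is arbitrarily small). By countable subadditivity m*(I) <= m*(I cap Q) + m*(I \ Q), hence m*(I \ Q) >= m(I) = 9. The reverse inequality m*(I \ Q) <= m*(I) = 9 is trivial since (I \ Q) is a subset of I. Therefore m*(I \ Q) = 9.

9


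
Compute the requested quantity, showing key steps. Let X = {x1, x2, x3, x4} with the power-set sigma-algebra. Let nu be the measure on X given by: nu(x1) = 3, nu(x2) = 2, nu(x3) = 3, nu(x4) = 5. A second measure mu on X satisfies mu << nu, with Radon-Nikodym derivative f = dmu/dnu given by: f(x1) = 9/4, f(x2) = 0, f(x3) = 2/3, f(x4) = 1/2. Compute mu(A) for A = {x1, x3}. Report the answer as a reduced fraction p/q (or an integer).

By the defining property of the Radon-Nikodym derivative, for every measurable set A,
  mu(A) = integral_A f dnu.
Since nu is a discrete measure concentrated on the atoms of X, the integral over A reduces to the sum
  mu(A) = sum_{x in A} f(x) * nu({x}).
Computing each term:
  x1: f(x1) * nu(x1) = 9/4 * 3 = 27/4.
  x3: f(x3) * nu(x3) = 2/3 * 3 = 2.
Summing: mu(A) = 27/4 + 2 = 35/4.

35/4


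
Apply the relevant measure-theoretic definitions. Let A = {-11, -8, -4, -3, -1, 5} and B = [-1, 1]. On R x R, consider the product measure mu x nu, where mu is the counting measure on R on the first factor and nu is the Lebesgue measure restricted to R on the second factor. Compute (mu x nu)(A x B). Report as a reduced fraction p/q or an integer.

For a measurable rectangle A x B, the product measure satisfies
  (mu x nu)(A x B) = mu(A) * nu(B).
  mu(A) = 6.
  nu(B) = 2.
  (mu x nu)(A x B) = 6 * 2 = 12.

12


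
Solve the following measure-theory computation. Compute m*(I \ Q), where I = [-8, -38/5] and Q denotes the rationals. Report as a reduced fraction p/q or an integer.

The interval I = [-8, -38/5] has m(I) = -38/5 - (-8) = 2/5 (endpoints are measure-zero, so open/closed/half-open agree). Write I = (I cap Q) u (I \ Q). The rationals in I are countable, so m*(I cap Q) = 0 (cover each rational by intervals whose total length is arbitrarily small). By countable subadditivity m*(I) <= m*(I cap Q) + m*(I \ Q), hence m*(I \ Q) >= m(I) = 2/5. The reverse inequality m*(I \ Q) <= m*(I) = 2/5 is trivial since (I \ Q) is a subset of I. Therefore m*(I \ Q) = 2/5.

2/5


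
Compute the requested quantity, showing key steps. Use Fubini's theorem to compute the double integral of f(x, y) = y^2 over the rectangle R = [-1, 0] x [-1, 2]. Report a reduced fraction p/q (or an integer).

f(x, y) is a tensor product of a function of x and a function of y, and both factors are bounded continuous (hence Lebesgue integrable) on the rectangle, so Fubini's theorem applies:
  integral_R f d(m x m) = (integral_a1^b1 1 dx) * (integral_a2^b2 y^2 dy).
Inner integral in x: integral_{-1}^{0} 1 dx = (0^1 - (-1)^1)/1
  = 1.
Inner integral in y: integral_{-1}^{2} y^2 dy = (2^3 - (-1)^3)/3
  = 3.
Product: (1) * (3) = 3.

3


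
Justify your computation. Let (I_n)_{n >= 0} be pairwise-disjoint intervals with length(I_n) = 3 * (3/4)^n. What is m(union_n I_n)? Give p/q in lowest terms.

By countable additivity of the Lebesgue measure on pairwise disjoint measurable sets,
  m(union_{n >= 0} I_n) = sum_{n >= 0} m(I_n) = sum_{n >= 0} a * r^n,
  with a = 3 and r = 3/4.
Since 0 < r = 3/4 < 1, the geometric series converges:
  sum_{n >= 0} a * r^n = a / (1 - r).
  = 3 / (1 - 3/4)
  = 3 / (1/4)
  = 12.

12


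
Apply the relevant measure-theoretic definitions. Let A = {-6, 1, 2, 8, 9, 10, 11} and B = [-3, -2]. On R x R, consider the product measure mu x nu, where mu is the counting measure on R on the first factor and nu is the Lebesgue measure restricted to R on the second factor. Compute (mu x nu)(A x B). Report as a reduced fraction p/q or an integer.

For a measurable rectangle A x B, the product measure satisfies
  (mu x nu)(A x B) = mu(A) * nu(B).
  mu(A) = 7.
  nu(B) = 1.
  (mu x nu)(A x B) = 7 * 1 = 7.

7


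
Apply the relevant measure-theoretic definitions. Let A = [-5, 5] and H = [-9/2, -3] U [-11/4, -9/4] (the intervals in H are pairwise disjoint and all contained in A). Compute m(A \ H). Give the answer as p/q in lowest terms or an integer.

The ambient interval has length m(A) = 5 - (-5) = 10.
Since the holes are disjoint and sit inside A, by finite additivity
  m(H) = sum_i (b_i - a_i), and m(A \ H) = m(A) - m(H).
Computing the hole measures:
  m(H_1) = -3 - (-9/2) = 3/2.
  m(H_2) = -9/4 - (-11/4) = 1/2.
Summed: m(H) = 3/2 + 1/2 = 2.
So m(A \ H) = 10 - 2 = 8.

8


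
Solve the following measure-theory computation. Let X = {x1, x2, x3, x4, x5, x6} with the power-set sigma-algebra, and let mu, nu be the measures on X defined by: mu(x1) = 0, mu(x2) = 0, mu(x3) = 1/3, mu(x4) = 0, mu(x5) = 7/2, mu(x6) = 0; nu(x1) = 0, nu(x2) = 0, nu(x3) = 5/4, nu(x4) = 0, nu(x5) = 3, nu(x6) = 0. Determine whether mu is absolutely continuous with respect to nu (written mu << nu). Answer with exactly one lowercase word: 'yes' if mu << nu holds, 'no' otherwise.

mu << nu means: every nu-null measurable set is also mu-null; equivalently, for every atom x, if nu({x}) = 0 then mu({x}) = 0.
Checking each atom:
  x1: nu = 0, mu = 0 -> consistent with mu << nu.
  x2: nu = 0, mu = 0 -> consistent with mu << nu.
  x3: nu = 5/4 > 0 -> no constraint.
  x4: nu = 0, mu = 0 -> consistent with mu << nu.
  x5: nu = 3 > 0 -> no constraint.
  x6: nu = 0, mu = 0 -> consistent with mu << nu.
No atom violates the condition. Therefore mu << nu.

yes


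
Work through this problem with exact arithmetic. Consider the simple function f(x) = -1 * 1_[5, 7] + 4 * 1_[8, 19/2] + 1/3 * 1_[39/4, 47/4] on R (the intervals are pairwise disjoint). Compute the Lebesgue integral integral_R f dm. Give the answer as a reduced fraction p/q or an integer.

For a simple function f = sum_i c_i * 1_{A_i} with disjoint A_i,
  integral f dm = sum_i c_i * m(A_i).
Lengths of the A_i:
  m(A_1) = 7 - 5 = 2.
  m(A_2) = 19/2 - 8 = 3/2.
  m(A_3) = 47/4 - 39/4 = 2.
Contributions c_i * m(A_i):
  (-1) * (2) = -2.
  (4) * (3/2) = 6.
  (1/3) * (2) = 2/3.
Total: -2 + 6 + 2/3 = 14/3.

14/3


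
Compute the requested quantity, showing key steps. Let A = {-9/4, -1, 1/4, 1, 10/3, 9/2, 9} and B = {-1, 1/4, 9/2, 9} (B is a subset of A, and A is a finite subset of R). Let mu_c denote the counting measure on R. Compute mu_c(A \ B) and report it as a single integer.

Counting measure assigns mu_c(E) = |E| (number of elements) when E is finite. For B subset A, A \ B is the set of elements of A not in B, so |A \ B| = |A| - |B|.
|A| = 7, |B| = 4, so mu_c(A \ B) = 7 - 4 = 3.

3


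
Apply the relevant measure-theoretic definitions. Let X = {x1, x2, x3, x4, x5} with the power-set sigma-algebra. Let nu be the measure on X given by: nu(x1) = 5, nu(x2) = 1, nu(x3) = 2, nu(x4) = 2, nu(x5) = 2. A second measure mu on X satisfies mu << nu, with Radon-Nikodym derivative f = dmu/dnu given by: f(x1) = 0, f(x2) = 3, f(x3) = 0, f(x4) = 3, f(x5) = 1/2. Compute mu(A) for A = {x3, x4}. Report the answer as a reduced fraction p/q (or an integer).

By the defining property of the Radon-Nikodym derivative, for every measurable set A,
  mu(A) = integral_A f dnu.
Since nu is a discrete measure concentrated on the atoms of X, the integral over A reduces to the sum
  mu(A) = sum_{x in A} f(x) * nu({x}).
Computing each term:
  x3: f(x3) * nu(x3) = 0 * 2 = 0.
  x4: f(x4) * nu(x4) = 3 * 2 = 6.
Summing: mu(A) = 0 + 6 = 6.

6


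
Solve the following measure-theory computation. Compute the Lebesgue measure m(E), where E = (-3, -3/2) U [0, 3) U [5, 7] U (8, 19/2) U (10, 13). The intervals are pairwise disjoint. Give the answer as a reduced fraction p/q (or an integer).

For pairwise disjoint intervals, m(union_i I_i) = sum_i m(I_i),
and m is invariant under swapping open/closed endpoints (single points have measure 0).
So m(E) = sum_i (b_i - a_i).
  I_1 has length -3/2 - (-3) = 3/2.
  I_2 has length 3 - 0 = 3.
  I_3 has length 7 - 5 = 2.
  I_4 has length 19/2 - 8 = 3/2.
  I_5 has length 13 - 10 = 3.
Summing:
  m(E) = 3/2 + 3 + 2 + 3/2 + 3 = 11.

11


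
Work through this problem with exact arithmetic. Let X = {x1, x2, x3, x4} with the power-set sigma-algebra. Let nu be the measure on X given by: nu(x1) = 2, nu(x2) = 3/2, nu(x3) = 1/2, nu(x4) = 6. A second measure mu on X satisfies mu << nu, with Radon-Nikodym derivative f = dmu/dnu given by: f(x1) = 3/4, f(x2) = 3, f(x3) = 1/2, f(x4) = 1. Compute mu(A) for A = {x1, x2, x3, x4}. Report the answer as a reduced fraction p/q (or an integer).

By the defining property of the Radon-Nikodym derivative, for every measurable set A,
  mu(A) = integral_A f dnu.
Since nu is a discrete measure concentrated on the atoms of X, the integral over A reduces to the sum
  mu(A) = sum_{x in A} f(x) * nu({x}).
Computing each term:
  x1: f(x1) * nu(x1) = 3/4 * 2 = 3/2.
  x2: f(x2) * nu(x2) = 3 * 3/2 = 9/2.
  x3: f(x3) * nu(x3) = 1/2 * 1/2 = 1/4.
  x4: f(x4) * nu(x4) = 1 * 6 = 6.
Summing: mu(A) = 3/2 + 9/2 + 1/4 + 6 = 49/4.

49/4


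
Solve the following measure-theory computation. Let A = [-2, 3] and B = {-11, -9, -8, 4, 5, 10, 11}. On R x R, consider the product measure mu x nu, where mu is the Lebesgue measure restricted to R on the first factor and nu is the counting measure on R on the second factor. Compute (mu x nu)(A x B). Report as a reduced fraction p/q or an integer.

For a measurable rectangle A x B, the product measure satisfies
  (mu x nu)(A x B) = mu(A) * nu(B).
  mu(A) = 5.
  nu(B) = 7.
  (mu x nu)(A x B) = 5 * 7 = 35.

35


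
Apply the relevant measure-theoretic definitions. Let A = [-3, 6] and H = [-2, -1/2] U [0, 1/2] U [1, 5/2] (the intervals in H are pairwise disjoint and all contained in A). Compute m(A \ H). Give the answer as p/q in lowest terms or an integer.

The ambient interval has length m(A) = 6 - (-3) = 9.
Since the holes are disjoint and sit inside A, by finite additivity
  m(H) = sum_i (b_i - a_i), and m(A \ H) = m(A) - m(H).
Computing the hole measures:
  m(H_1) = -1/2 - (-2) = 3/2.
  m(H_2) = 1/2 - 0 = 1/2.
  m(H_3) = 5/2 - 1 = 3/2.
Summed: m(H) = 3/2 + 1/2 + 3/2 = 7/2.
So m(A \ H) = 9 - 7/2 = 11/2.

11/2


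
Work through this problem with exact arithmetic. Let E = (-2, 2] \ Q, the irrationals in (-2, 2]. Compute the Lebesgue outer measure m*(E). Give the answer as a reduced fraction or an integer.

The interval I = (-2, 2] has m(I) = 2 - (-2) = 4 (endpoints are measure-zero, so open/closed/half-open agree). Write I = (I cap Q) u (I \ Q). The rationals in I are countable, so m*(I cap Q) = 0 (cover each rational by intervals whose total length is arbitrarily small). By countable subadditivity m*(I) <= m*(I cap Q) + m*(I \ Q), hence m*(I \ Q) >= m(I) = 4. The reverse inequality m*(I \ Q) <= m*(I) = 4 is trivial since (I \ Q) is a subset of I. Therefore m*(I \ Q) = 4.

4


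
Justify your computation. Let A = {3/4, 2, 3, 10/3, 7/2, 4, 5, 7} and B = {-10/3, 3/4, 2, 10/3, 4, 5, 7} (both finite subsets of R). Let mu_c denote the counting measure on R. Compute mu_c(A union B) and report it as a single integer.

Counting measure on a finite set equals cardinality. By inclusion-exclusion, |A union B| = |A| + |B| - |A cap B|.
|A| = 8, |B| = 7, |A cap B| = 6.
So mu_c(A union B) = 8 + 7 - 6 = 9.

9


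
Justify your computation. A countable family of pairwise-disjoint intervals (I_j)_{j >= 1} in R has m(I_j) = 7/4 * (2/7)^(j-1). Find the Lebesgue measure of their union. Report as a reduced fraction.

By countable additivity of the Lebesgue measure on pairwise disjoint measurable sets,
  m(union_{j >= 1} I_j) = sum_{j >= 1} m(I_j) = sum_{j >= 1} a * r^(j-1),
  with a = 7/4 and r = 2/7.
Since 0 < r = 2/7 < 1, the geometric series converges:
  sum_{j >= 1} a * r^(j-1) = a / (1 - r).
  = 7/4 / (1 - 2/7)
  = 7/4 / (5/7)
  = 49/20.

49/20


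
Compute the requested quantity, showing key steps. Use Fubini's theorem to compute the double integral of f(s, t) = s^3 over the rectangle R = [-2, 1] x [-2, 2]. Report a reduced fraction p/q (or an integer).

f(s, t) is a tensor product of a function of s and a function of t, and both factors are bounded continuous (hence Lebesgue integrable) on the rectangle, so Fubini's theorem applies:
  integral_R f d(m x m) = (integral_a1^b1 s^3 ds) * (integral_a2^b2 1 dt).
Inner integral in s: integral_{-2}^{1} s^3 ds = (1^4 - (-2)^4)/4
  = -15/4.
Inner integral in t: integral_{-2}^{2} 1 dt = (2^1 - (-2)^1)/1
  = 4.
Product: (-15/4) * (4) = -15.

-15


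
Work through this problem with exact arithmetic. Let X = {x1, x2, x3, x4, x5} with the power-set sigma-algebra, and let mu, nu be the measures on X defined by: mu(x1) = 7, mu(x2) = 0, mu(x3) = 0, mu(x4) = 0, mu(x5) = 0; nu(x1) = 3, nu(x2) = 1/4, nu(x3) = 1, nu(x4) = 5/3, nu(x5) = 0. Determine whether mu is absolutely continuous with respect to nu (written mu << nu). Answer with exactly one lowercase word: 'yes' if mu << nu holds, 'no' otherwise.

mu << nu means: every nu-null measurable set is also mu-null; equivalently, for every atom x, if nu({x}) = 0 then mu({x}) = 0.
Checking each atom:
  x1: nu = 3 > 0 -> no constraint.
  x2: nu = 1/4 > 0 -> no constraint.
  x3: nu = 1 > 0 -> no constraint.
  x4: nu = 5/3 > 0 -> no constraint.
  x5: nu = 0, mu = 0 -> consistent with mu << nu.
No atom violates the condition. Therefore mu << nu.

yes


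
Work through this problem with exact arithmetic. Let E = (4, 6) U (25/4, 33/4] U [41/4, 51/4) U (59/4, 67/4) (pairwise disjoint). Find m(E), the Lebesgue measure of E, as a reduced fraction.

For pairwise disjoint intervals, m(union_i I_i) = sum_i m(I_i),
and m is invariant under swapping open/closed endpoints (single points have measure 0).
So m(E) = sum_i (b_i - a_i).
  I_1 has length 6 - 4 = 2.
  I_2 has length 33/4 - 25/4 = 2.
  I_3 has length 51/4 - 41/4 = 5/2.
  I_4 has length 67/4 - 59/4 = 2.
Summing:
  m(E) = 2 + 2 + 5/2 + 2 = 17/2.

17/2


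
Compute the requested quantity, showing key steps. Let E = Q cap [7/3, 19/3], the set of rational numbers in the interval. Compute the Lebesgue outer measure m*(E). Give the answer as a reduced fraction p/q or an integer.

The set Q cap [7/3, 19/3] is countable (a subset of the countable set Q). Lebesgue outer measure of any countable set is 0: each singleton {q} has m*({q}) = 0, and by countable subadditivity m*(union_k {q_k}) <= sum_k m*({q_k}) = sum_k 0 = 0. The reverse inequality m*(E) >= 0 is automatic. So m*(Q cap [7/3, 19/3]) = 0.

0


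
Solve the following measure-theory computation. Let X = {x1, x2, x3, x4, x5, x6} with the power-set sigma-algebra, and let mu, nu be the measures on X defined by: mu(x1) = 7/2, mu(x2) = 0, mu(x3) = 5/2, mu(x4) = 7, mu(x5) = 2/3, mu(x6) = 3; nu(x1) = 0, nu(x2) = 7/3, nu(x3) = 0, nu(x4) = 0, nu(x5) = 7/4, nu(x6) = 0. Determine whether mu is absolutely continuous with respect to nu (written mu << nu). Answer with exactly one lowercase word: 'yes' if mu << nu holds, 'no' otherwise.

mu << nu means: every nu-null measurable set is also mu-null; equivalently, for every atom x, if nu({x}) = 0 then mu({x}) = 0.
Checking each atom:
  x1: nu = 0, mu = 7/2 > 0 -> violates mu << nu.
  x2: nu = 7/3 > 0 -> no constraint.
  x3: nu = 0, mu = 5/2 > 0 -> violates mu << nu.
  x4: nu = 0, mu = 7 > 0 -> violates mu << nu.
  x5: nu = 7/4 > 0 -> no constraint.
  x6: nu = 0, mu = 3 > 0 -> violates mu << nu.
The atom(s) x1, x3, x4, x6 violate the condition (nu = 0 but mu > 0). Therefore mu is NOT absolutely continuous w.r.t. nu.

no


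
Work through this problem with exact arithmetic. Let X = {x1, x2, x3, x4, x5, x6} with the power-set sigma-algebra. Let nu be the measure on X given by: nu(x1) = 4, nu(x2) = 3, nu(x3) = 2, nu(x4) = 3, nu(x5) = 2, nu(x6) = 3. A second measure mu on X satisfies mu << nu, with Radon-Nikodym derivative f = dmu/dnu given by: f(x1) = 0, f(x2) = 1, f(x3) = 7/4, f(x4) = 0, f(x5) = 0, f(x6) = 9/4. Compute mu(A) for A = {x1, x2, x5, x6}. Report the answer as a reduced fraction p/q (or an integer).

By the defining property of the Radon-Nikodym derivative, for every measurable set A,
  mu(A) = integral_A f dnu.
Since nu is a discrete measure concentrated on the atoms of X, the integral over A reduces to the sum
  mu(A) = sum_{x in A} f(x) * nu({x}).
Computing each term:
  x1: f(x1) * nu(x1) = 0 * 4 = 0.
  x2: f(x2) * nu(x2) = 1 * 3 = 3.
  x5: f(x5) * nu(x5) = 0 * 2 = 0.
  x6: f(x6) * nu(x6) = 9/4 * 3 = 27/4.
Summing: mu(A) = 0 + 3 + 0 + 27/4 = 39/4.

39/4


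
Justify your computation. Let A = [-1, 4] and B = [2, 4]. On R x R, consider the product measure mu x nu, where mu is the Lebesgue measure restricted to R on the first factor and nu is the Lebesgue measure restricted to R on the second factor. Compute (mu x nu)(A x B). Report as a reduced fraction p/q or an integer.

For a measurable rectangle A x B, the product measure satisfies
  (mu x nu)(A x B) = mu(A) * nu(B).
  mu(A) = 5.
  nu(B) = 2.
  (mu x nu)(A x B) = 5 * 2 = 10.

10


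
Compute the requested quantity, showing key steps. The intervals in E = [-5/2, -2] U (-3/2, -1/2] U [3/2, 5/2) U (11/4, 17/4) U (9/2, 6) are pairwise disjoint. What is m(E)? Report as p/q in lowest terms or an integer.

For pairwise disjoint intervals, m(union_i I_i) = sum_i m(I_i),
and m is invariant under swapping open/closed endpoints (single points have measure 0).
So m(E) = sum_i (b_i - a_i).
  I_1 has length -2 - (-5/2) = 1/2.
  I_2 has length -1/2 - (-3/2) = 1.
  I_3 has length 5/2 - 3/2 = 1.
  I_4 has length 17/4 - 11/4 = 3/2.
  I_5 has length 6 - 9/2 = 3/2.
Summing:
  m(E) = 1/2 + 1 + 1 + 3/2 + 3/2 = 11/2.

11/2


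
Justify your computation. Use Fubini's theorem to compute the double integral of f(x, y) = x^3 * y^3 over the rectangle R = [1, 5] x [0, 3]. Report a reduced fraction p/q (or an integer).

f(x, y) is a tensor product of a function of x and a function of y, and both factors are bounded continuous (hence Lebesgue integrable) on the rectangle, so Fubini's theorem applies:
  integral_R f d(m x m) = (integral_a1^b1 x^3 dx) * (integral_a2^b2 y^3 dy).
Inner integral in x: integral_{1}^{5} x^3 dx = (5^4 - 1^4)/4
  = 156.
Inner integral in y: integral_{0}^{3} y^3 dy = (3^4 - 0^4)/4
  = 81/4.
Product: (156) * (81/4) = 3159.

3159


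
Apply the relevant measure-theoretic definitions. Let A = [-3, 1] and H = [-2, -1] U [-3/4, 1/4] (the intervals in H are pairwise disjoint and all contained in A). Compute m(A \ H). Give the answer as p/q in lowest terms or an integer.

The ambient interval has length m(A) = 1 - (-3) = 4.
Since the holes are disjoint and sit inside A, by finite additivity
  m(H) = sum_i (b_i - a_i), and m(A \ H) = m(A) - m(H).
Computing the hole measures:
  m(H_1) = -1 - (-2) = 1.
  m(H_2) = 1/4 - (-3/4) = 1.
Summed: m(H) = 1 + 1 = 2.
So m(A \ H) = 4 - 2 = 2.

2


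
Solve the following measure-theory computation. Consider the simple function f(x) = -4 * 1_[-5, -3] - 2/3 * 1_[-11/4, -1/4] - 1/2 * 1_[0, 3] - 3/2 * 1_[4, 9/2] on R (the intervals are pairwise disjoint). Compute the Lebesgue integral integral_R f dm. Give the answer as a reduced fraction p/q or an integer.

For a simple function f = sum_i c_i * 1_{A_i} with disjoint A_i,
  integral f dm = sum_i c_i * m(A_i).
Lengths of the A_i:
  m(A_1) = -3 - (-5) = 2.
  m(A_2) = -1/4 - (-11/4) = 5/2.
  m(A_3) = 3 - 0 = 3.
  m(A_4) = 9/2 - 4 = 1/2.
Contributions c_i * m(A_i):
  (-4) * (2) = -8.
  (-2/3) * (5/2) = -5/3.
  (-1/2) * (3) = -3/2.
  (-3/2) * (1/2) = -3/4.
Total: -8 - 5/3 - 3/2 - 3/4 = -143/12.

-143/12


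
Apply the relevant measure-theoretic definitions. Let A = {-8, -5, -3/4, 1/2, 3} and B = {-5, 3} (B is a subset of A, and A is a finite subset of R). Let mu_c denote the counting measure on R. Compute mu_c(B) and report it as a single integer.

Counting measure assigns mu_c(E) = |E| (number of elements) when E is finite.
B has 2 element(s), so mu_c(B) = 2.

2


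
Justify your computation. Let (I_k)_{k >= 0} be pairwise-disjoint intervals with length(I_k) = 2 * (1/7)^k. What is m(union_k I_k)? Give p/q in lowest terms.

By countable additivity of the Lebesgue measure on pairwise disjoint measurable sets,
  m(union_{k >= 0} I_k) = sum_{k >= 0} m(I_k) = sum_{k >= 0} a * r^k,
  with a = 2 and r = 1/7.
Since 0 < r = 1/7 < 1, the geometric series converges:
  sum_{k >= 0} a * r^k = a / (1 - r).
  = 2 / (1 - 1/7)
  = 2 / (6/7)
  = 7/3.

7/3


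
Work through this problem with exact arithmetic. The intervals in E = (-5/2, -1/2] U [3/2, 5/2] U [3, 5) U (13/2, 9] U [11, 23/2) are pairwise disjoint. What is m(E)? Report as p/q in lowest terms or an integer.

For pairwise disjoint intervals, m(union_i I_i) = sum_i m(I_i),
and m is invariant under swapping open/closed endpoints (single points have measure 0).
So m(E) = sum_i (b_i - a_i).
  I_1 has length -1/2 - (-5/2) = 2.
  I_2 has length 5/2 - 3/2 = 1.
  I_3 has length 5 - 3 = 2.
  I_4 has length 9 - 13/2 = 5/2.
  I_5 has length 23/2 - 11 = 1/2.
Summing:
  m(E) = 2 + 1 + 2 + 5/2 + 1/2 = 8.

8


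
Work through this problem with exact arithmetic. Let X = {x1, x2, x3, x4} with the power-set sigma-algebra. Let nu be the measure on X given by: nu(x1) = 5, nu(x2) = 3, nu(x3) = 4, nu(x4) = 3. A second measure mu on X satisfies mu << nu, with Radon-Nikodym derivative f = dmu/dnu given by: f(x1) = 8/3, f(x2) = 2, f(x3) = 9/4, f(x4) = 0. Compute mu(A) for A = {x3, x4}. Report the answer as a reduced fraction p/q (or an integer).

By the defining property of the Radon-Nikodym derivative, for every measurable set A,
  mu(A) = integral_A f dnu.
Since nu is a discrete measure concentrated on the atoms of X, the integral over A reduces to the sum
  mu(A) = sum_{x in A} f(x) * nu({x}).
Computing each term:
  x3: f(x3) * nu(x3) = 9/4 * 4 = 9.
  x4: f(x4) * nu(x4) = 0 * 3 = 0.
Summing: mu(A) = 9 + 0 = 9.

9


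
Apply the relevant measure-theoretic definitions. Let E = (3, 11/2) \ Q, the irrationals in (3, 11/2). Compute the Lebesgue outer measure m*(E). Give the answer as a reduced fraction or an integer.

The interval I = (3, 11/2) has m(I) = 11/2 - 3 = 5/2 (endpoints are measure-zero, so open/closed/half-open agree). Write I = (I cap Q) u (I \ Q). The rationals in I are countable, so m*(I cap Q) = 0 (cover each rational by intervals whose total length is arbitrarily small). By countable subadditivity m*(I) <= m*(I cap Q) + m*(I \ Q), hence m*(I \ Q) >= m(I) = 5/2. The reverse inequality m*(I \ Q) <= m*(I) = 5/2 is trivial since (I \ Q) is a subset of I. Therefore m*(I \ Q) = 5/2.

5/2


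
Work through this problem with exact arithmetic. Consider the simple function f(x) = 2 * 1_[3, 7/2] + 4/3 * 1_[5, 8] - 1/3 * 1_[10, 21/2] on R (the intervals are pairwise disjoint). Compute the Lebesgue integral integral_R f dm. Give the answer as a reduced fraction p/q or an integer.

For a simple function f = sum_i c_i * 1_{A_i} with disjoint A_i,
  integral f dm = sum_i c_i * m(A_i).
Lengths of the A_i:
  m(A_1) = 7/2 - 3 = 1/2.
  m(A_2) = 8 - 5 = 3.
  m(A_3) = 21/2 - 10 = 1/2.
Contributions c_i * m(A_i):
  (2) * (1/2) = 1.
  (4/3) * (3) = 4.
  (-1/3) * (1/2) = -1/6.
Total: 1 + 4 - 1/6 = 29/6.

29/6


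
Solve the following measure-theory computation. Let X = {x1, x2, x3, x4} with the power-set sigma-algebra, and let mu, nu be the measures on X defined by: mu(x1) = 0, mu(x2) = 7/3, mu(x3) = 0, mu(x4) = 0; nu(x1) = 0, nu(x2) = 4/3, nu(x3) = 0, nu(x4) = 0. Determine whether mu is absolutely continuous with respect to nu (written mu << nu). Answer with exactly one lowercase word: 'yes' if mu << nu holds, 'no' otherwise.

mu << nu means: every nu-null measurable set is also mu-null; equivalently, for every atom x, if nu({x}) = 0 then mu({x}) = 0.
Checking each atom:
  x1: nu = 0, mu = 0 -> consistent with mu << nu.
  x2: nu = 4/3 > 0 -> no constraint.
  x3: nu = 0, mu = 0 -> consistent with mu << nu.
  x4: nu = 0, mu = 0 -> consistent with mu << nu.
No atom violates the condition. Therefore mu << nu.

yes


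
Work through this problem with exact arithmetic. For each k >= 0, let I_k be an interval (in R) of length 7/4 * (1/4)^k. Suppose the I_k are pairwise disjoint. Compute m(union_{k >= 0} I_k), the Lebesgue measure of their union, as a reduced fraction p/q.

By countable additivity of the Lebesgue measure on pairwise disjoint measurable sets,
  m(union_{k >= 0} I_k) = sum_{k >= 0} m(I_k) = sum_{k >= 0} a * r^k,
  with a = 7/4 and r = 1/4.
Since 0 < r = 1/4 < 1, the geometric series converges:
  sum_{k >= 0} a * r^k = a / (1 - r).
  = 7/4 / (1 - 1/4)
  = 7/4 / (3/4)
  = 7/3.

7/3


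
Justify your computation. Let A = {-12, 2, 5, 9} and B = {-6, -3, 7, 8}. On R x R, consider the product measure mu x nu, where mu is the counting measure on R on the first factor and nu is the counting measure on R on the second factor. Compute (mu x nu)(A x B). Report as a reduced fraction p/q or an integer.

For a measurable rectangle A x B, the product measure satisfies
  (mu x nu)(A x B) = mu(A) * nu(B).
  mu(A) = 4.
  nu(B) = 4.
  (mu x nu)(A x B) = 4 * 4 = 16.

16


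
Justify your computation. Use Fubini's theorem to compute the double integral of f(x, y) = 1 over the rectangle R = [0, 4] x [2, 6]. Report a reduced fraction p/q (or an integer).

f(x, y) is a tensor product of a function of x and a function of y, and both factors are bounded continuous (hence Lebesgue integrable) on the rectangle, so Fubini's theorem applies:
  integral_R f d(m x m) = (integral_a1^b1 1 dx) * (integral_a2^b2 1 dy).
Inner integral in x: integral_{0}^{4} 1 dx = (4^1 - 0^1)/1
  = 4.
Inner integral in y: integral_{2}^{6} 1 dy = (6^1 - 2^1)/1
  = 4.
Product: (4) * (4) = 16.

16
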